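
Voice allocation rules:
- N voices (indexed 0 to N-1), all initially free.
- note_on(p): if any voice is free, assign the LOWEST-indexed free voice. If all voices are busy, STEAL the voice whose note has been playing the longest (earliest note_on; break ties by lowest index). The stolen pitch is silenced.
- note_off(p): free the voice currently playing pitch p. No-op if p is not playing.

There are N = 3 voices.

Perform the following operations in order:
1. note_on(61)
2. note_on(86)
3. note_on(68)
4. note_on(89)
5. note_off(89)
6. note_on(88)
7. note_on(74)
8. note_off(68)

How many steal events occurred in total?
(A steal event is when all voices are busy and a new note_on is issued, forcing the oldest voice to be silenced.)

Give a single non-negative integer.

Op 1: note_on(61): voice 0 is free -> assigned | voices=[61 - -]
Op 2: note_on(86): voice 1 is free -> assigned | voices=[61 86 -]
Op 3: note_on(68): voice 2 is free -> assigned | voices=[61 86 68]
Op 4: note_on(89): all voices busy, STEAL voice 0 (pitch 61, oldest) -> assign | voices=[89 86 68]
Op 5: note_off(89): free voice 0 | voices=[- 86 68]
Op 6: note_on(88): voice 0 is free -> assigned | voices=[88 86 68]
Op 7: note_on(74): all voices busy, STEAL voice 1 (pitch 86, oldest) -> assign | voices=[88 74 68]
Op 8: note_off(68): free voice 2 | voices=[88 74 -]

Answer: 2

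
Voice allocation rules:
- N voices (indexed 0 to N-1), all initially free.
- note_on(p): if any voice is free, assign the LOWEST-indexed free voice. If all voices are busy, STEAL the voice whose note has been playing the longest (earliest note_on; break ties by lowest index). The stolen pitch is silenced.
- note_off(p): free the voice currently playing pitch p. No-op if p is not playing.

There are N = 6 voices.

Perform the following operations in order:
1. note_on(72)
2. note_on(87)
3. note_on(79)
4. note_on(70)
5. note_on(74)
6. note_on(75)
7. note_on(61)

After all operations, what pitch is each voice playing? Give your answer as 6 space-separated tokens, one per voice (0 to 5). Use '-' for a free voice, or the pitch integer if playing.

Op 1: note_on(72): voice 0 is free -> assigned | voices=[72 - - - - -]
Op 2: note_on(87): voice 1 is free -> assigned | voices=[72 87 - - - -]
Op 3: note_on(79): voice 2 is free -> assigned | voices=[72 87 79 - - -]
Op 4: note_on(70): voice 3 is free -> assigned | voices=[72 87 79 70 - -]
Op 5: note_on(74): voice 4 is free -> assigned | voices=[72 87 79 70 74 -]
Op 6: note_on(75): voice 5 is free -> assigned | voices=[72 87 79 70 74 75]
Op 7: note_on(61): all voices busy, STEAL voice 0 (pitch 72, oldest) -> assign | voices=[61 87 79 70 74 75]

Answer: 61 87 79 70 74 75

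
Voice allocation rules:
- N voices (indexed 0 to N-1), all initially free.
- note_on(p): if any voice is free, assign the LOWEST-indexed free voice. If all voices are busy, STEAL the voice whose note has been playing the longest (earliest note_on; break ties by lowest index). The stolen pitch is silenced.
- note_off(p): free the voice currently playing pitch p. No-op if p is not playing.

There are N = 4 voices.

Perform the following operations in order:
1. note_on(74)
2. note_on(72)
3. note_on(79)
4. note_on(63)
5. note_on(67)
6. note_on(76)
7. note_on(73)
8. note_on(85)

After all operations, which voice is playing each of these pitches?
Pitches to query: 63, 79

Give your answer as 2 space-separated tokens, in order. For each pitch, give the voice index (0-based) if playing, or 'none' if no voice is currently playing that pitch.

Answer: none none

Derivation:
Op 1: note_on(74): voice 0 is free -> assigned | voices=[74 - - -]
Op 2: note_on(72): voice 1 is free -> assigned | voices=[74 72 - -]
Op 3: note_on(79): voice 2 is free -> assigned | voices=[74 72 79 -]
Op 4: note_on(63): voice 3 is free -> assigned | voices=[74 72 79 63]
Op 5: note_on(67): all voices busy, STEAL voice 0 (pitch 74, oldest) -> assign | voices=[67 72 79 63]
Op 6: note_on(76): all voices busy, STEAL voice 1 (pitch 72, oldest) -> assign | voices=[67 76 79 63]
Op 7: note_on(73): all voices busy, STEAL voice 2 (pitch 79, oldest) -> assign | voices=[67 76 73 63]
Op 8: note_on(85): all voices busy, STEAL voice 3 (pitch 63, oldest) -> assign | voices=[67 76 73 85]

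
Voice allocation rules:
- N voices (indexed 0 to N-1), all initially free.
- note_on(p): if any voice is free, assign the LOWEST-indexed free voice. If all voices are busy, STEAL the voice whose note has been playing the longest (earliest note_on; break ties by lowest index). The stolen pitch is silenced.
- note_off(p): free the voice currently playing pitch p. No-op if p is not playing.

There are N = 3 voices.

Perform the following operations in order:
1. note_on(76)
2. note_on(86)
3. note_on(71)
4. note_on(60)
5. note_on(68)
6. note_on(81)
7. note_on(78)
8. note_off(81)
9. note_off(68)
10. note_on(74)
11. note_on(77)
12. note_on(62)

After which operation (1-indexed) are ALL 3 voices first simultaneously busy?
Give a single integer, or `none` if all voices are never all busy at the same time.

Op 1: note_on(76): voice 0 is free -> assigned | voices=[76 - -]
Op 2: note_on(86): voice 1 is free -> assigned | voices=[76 86 -]
Op 3: note_on(71): voice 2 is free -> assigned | voices=[76 86 71]
Op 4: note_on(60): all voices busy, STEAL voice 0 (pitch 76, oldest) -> assign | voices=[60 86 71]
Op 5: note_on(68): all voices busy, STEAL voice 1 (pitch 86, oldest) -> assign | voices=[60 68 71]
Op 6: note_on(81): all voices busy, STEAL voice 2 (pitch 71, oldest) -> assign | voices=[60 68 81]
Op 7: note_on(78): all voices busy, STEAL voice 0 (pitch 60, oldest) -> assign | voices=[78 68 81]
Op 8: note_off(81): free voice 2 | voices=[78 68 -]
Op 9: note_off(68): free voice 1 | voices=[78 - -]
Op 10: note_on(74): voice 1 is free -> assigned | voices=[78 74 -]
Op 11: note_on(77): voice 2 is free -> assigned | voices=[78 74 77]
Op 12: note_on(62): all voices busy, STEAL voice 0 (pitch 78, oldest) -> assign | voices=[62 74 77]

Answer: 3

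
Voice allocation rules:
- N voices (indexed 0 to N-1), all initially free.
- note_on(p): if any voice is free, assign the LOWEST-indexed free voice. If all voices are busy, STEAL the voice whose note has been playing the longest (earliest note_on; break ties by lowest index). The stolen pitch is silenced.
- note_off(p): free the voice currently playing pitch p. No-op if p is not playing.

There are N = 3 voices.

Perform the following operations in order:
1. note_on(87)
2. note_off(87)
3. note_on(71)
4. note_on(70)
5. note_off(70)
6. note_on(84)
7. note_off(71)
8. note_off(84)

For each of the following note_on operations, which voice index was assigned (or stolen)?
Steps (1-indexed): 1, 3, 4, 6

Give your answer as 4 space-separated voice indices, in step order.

Op 1: note_on(87): voice 0 is free -> assigned | voices=[87 - -]
Op 2: note_off(87): free voice 0 | voices=[- - -]
Op 3: note_on(71): voice 0 is free -> assigned | voices=[71 - -]
Op 4: note_on(70): voice 1 is free -> assigned | voices=[71 70 -]
Op 5: note_off(70): free voice 1 | voices=[71 - -]
Op 6: note_on(84): voice 1 is free -> assigned | voices=[71 84 -]
Op 7: note_off(71): free voice 0 | voices=[- 84 -]
Op 8: note_off(84): free voice 1 | voices=[- - -]

Answer: 0 0 1 1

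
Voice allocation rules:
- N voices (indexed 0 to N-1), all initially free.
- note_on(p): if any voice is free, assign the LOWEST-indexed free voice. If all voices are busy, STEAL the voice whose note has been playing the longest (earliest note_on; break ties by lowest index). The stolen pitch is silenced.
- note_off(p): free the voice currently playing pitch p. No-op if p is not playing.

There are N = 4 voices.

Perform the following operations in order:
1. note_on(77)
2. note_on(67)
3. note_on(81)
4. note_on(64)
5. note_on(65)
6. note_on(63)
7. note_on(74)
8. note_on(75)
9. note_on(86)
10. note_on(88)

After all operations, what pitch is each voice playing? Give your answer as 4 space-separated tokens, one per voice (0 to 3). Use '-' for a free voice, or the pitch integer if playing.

Op 1: note_on(77): voice 0 is free -> assigned | voices=[77 - - -]
Op 2: note_on(67): voice 1 is free -> assigned | voices=[77 67 - -]
Op 3: note_on(81): voice 2 is free -> assigned | voices=[77 67 81 -]
Op 4: note_on(64): voice 3 is free -> assigned | voices=[77 67 81 64]
Op 5: note_on(65): all voices busy, STEAL voice 0 (pitch 77, oldest) -> assign | voices=[65 67 81 64]
Op 6: note_on(63): all voices busy, STEAL voice 1 (pitch 67, oldest) -> assign | voices=[65 63 81 64]
Op 7: note_on(74): all voices busy, STEAL voice 2 (pitch 81, oldest) -> assign | voices=[65 63 74 64]
Op 8: note_on(75): all voices busy, STEAL voice 3 (pitch 64, oldest) -> assign | voices=[65 63 74 75]
Op 9: note_on(86): all voices busy, STEAL voice 0 (pitch 65, oldest) -> assign | voices=[86 63 74 75]
Op 10: note_on(88): all voices busy, STEAL voice 1 (pitch 63, oldest) -> assign | voices=[86 88 74 75]

Answer: 86 88 74 75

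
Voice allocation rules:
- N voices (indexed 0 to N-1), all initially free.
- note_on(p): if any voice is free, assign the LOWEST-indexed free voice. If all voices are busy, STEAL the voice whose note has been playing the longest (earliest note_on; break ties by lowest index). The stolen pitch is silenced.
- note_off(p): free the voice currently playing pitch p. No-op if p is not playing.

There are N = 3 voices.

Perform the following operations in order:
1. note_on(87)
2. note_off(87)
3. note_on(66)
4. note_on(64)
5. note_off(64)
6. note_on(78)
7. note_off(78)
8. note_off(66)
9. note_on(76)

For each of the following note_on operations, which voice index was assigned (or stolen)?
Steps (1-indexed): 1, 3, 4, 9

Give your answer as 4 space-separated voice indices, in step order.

Op 1: note_on(87): voice 0 is free -> assigned | voices=[87 - -]
Op 2: note_off(87): free voice 0 | voices=[- - -]
Op 3: note_on(66): voice 0 is free -> assigned | voices=[66 - -]
Op 4: note_on(64): voice 1 is free -> assigned | voices=[66 64 -]
Op 5: note_off(64): free voice 1 | voices=[66 - -]
Op 6: note_on(78): voice 1 is free -> assigned | voices=[66 78 -]
Op 7: note_off(78): free voice 1 | voices=[66 - -]
Op 8: note_off(66): free voice 0 | voices=[- - -]
Op 9: note_on(76): voice 0 is free -> assigned | voices=[76 - -]

Answer: 0 0 1 0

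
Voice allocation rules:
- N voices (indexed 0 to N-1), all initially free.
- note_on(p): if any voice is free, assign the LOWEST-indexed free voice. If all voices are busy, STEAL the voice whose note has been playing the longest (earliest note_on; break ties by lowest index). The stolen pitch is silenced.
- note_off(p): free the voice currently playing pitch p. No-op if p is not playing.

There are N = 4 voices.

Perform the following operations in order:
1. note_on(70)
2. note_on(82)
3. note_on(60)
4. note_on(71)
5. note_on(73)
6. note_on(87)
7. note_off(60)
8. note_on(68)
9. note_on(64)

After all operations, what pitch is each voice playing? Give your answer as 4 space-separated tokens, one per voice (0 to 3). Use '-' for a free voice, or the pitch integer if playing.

Answer: 73 87 68 64

Derivation:
Op 1: note_on(70): voice 0 is free -> assigned | voices=[70 - - -]
Op 2: note_on(82): voice 1 is free -> assigned | voices=[70 82 - -]
Op 3: note_on(60): voice 2 is free -> assigned | voices=[70 82 60 -]
Op 4: note_on(71): voice 3 is free -> assigned | voices=[70 82 60 71]
Op 5: note_on(73): all voices busy, STEAL voice 0 (pitch 70, oldest) -> assign | voices=[73 82 60 71]
Op 6: note_on(87): all voices busy, STEAL voice 1 (pitch 82, oldest) -> assign | voices=[73 87 60 71]
Op 7: note_off(60): free voice 2 | voices=[73 87 - 71]
Op 8: note_on(68): voice 2 is free -> assigned | voices=[73 87 68 71]
Op 9: note_on(64): all voices busy, STEAL voice 3 (pitch 71, oldest) -> assign | voices=[73 87 68 64]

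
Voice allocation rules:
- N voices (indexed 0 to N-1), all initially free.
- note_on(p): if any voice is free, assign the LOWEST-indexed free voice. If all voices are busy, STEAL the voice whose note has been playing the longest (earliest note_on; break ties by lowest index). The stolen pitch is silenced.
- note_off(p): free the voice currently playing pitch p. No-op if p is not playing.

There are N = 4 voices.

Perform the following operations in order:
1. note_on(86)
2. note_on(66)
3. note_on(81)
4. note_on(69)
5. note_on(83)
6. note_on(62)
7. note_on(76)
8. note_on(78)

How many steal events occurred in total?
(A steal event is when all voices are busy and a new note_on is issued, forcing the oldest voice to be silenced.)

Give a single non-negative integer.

Op 1: note_on(86): voice 0 is free -> assigned | voices=[86 - - -]
Op 2: note_on(66): voice 1 is free -> assigned | voices=[86 66 - -]
Op 3: note_on(81): voice 2 is free -> assigned | voices=[86 66 81 -]
Op 4: note_on(69): voice 3 is free -> assigned | voices=[86 66 81 69]
Op 5: note_on(83): all voices busy, STEAL voice 0 (pitch 86, oldest) -> assign | voices=[83 66 81 69]
Op 6: note_on(62): all voices busy, STEAL voice 1 (pitch 66, oldest) -> assign | voices=[83 62 81 69]
Op 7: note_on(76): all voices busy, STEAL voice 2 (pitch 81, oldest) -> assign | voices=[83 62 76 69]
Op 8: note_on(78): all voices busy, STEAL voice 3 (pitch 69, oldest) -> assign | voices=[83 62 76 78]

Answer: 4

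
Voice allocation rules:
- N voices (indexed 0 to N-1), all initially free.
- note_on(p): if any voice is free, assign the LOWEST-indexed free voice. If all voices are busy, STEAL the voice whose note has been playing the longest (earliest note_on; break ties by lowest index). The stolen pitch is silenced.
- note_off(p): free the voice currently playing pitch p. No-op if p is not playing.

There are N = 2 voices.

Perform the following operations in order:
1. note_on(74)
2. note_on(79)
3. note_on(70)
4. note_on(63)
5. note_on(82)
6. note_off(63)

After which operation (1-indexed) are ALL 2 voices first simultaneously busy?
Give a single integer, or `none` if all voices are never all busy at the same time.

Answer: 2

Derivation:
Op 1: note_on(74): voice 0 is free -> assigned | voices=[74 -]
Op 2: note_on(79): voice 1 is free -> assigned | voices=[74 79]
Op 3: note_on(70): all voices busy, STEAL voice 0 (pitch 74, oldest) -> assign | voices=[70 79]
Op 4: note_on(63): all voices busy, STEAL voice 1 (pitch 79, oldest) -> assign | voices=[70 63]
Op 5: note_on(82): all voices busy, STEAL voice 0 (pitch 70, oldest) -> assign | voices=[82 63]
Op 6: note_off(63): free voice 1 | voices=[82 -]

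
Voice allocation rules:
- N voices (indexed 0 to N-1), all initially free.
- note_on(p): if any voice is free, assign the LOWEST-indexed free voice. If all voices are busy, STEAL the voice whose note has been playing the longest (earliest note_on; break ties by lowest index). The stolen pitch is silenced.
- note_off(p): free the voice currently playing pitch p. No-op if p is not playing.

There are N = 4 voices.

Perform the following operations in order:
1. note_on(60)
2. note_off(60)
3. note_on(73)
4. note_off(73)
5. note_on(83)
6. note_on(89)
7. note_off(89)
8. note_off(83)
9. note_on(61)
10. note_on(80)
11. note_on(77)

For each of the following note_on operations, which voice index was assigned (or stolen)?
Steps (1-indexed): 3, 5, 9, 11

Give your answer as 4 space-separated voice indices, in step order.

Op 1: note_on(60): voice 0 is free -> assigned | voices=[60 - - -]
Op 2: note_off(60): free voice 0 | voices=[- - - -]
Op 3: note_on(73): voice 0 is free -> assigned | voices=[73 - - -]
Op 4: note_off(73): free voice 0 | voices=[- - - -]
Op 5: note_on(83): voice 0 is free -> assigned | voices=[83 - - -]
Op 6: note_on(89): voice 1 is free -> assigned | voices=[83 89 - -]
Op 7: note_off(89): free voice 1 | voices=[83 - - -]
Op 8: note_off(83): free voice 0 | voices=[- - - -]
Op 9: note_on(61): voice 0 is free -> assigned | voices=[61 - - -]
Op 10: note_on(80): voice 1 is free -> assigned | voices=[61 80 - -]
Op 11: note_on(77): voice 2 is free -> assigned | voices=[61 80 77 -]

Answer: 0 0 0 2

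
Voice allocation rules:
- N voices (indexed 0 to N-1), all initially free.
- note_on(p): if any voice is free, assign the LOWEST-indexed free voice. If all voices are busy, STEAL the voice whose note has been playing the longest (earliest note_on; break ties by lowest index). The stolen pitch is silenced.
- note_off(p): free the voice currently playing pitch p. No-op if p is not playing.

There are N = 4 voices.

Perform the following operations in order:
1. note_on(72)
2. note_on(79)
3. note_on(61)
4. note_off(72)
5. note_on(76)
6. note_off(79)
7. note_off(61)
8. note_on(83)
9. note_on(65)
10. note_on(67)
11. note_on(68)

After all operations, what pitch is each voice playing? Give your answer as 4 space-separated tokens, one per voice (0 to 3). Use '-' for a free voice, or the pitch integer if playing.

Op 1: note_on(72): voice 0 is free -> assigned | voices=[72 - - -]
Op 2: note_on(79): voice 1 is free -> assigned | voices=[72 79 - -]
Op 3: note_on(61): voice 2 is free -> assigned | voices=[72 79 61 -]
Op 4: note_off(72): free voice 0 | voices=[- 79 61 -]
Op 5: note_on(76): voice 0 is free -> assigned | voices=[76 79 61 -]
Op 6: note_off(79): free voice 1 | voices=[76 - 61 -]
Op 7: note_off(61): free voice 2 | voices=[76 - - -]
Op 8: note_on(83): voice 1 is free -> assigned | voices=[76 83 - -]
Op 9: note_on(65): voice 2 is free -> assigned | voices=[76 83 65 -]
Op 10: note_on(67): voice 3 is free -> assigned | voices=[76 83 65 67]
Op 11: note_on(68): all voices busy, STEAL voice 0 (pitch 76, oldest) -> assign | voices=[68 83 65 67]

Answer: 68 83 65 67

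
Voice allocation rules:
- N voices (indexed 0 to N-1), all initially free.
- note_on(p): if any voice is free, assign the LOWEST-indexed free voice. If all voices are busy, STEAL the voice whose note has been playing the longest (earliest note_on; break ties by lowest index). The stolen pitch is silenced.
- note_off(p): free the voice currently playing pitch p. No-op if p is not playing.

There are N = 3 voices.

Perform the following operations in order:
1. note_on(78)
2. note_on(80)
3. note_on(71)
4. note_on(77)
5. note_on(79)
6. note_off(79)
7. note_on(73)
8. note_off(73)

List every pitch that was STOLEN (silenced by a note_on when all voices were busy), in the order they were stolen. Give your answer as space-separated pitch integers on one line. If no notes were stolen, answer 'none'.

Answer: 78 80

Derivation:
Op 1: note_on(78): voice 0 is free -> assigned | voices=[78 - -]
Op 2: note_on(80): voice 1 is free -> assigned | voices=[78 80 -]
Op 3: note_on(71): voice 2 is free -> assigned | voices=[78 80 71]
Op 4: note_on(77): all voices busy, STEAL voice 0 (pitch 78, oldest) -> assign | voices=[77 80 71]
Op 5: note_on(79): all voices busy, STEAL voice 1 (pitch 80, oldest) -> assign | voices=[77 79 71]
Op 6: note_off(79): free voice 1 | voices=[77 - 71]
Op 7: note_on(73): voice 1 is free -> assigned | voices=[77 73 71]
Op 8: note_off(73): free voice 1 | voices=[77 - 71]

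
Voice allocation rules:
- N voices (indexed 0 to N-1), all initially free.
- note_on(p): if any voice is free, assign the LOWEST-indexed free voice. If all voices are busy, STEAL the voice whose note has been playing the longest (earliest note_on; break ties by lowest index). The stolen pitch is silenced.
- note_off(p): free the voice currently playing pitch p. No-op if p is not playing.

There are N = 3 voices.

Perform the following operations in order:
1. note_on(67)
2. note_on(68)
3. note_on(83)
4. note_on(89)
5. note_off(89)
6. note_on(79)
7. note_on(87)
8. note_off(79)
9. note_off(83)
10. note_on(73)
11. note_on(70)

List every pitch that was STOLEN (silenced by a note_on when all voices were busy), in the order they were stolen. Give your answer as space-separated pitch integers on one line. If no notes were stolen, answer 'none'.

Answer: 67 68

Derivation:
Op 1: note_on(67): voice 0 is free -> assigned | voices=[67 - -]
Op 2: note_on(68): voice 1 is free -> assigned | voices=[67 68 -]
Op 3: note_on(83): voice 2 is free -> assigned | voices=[67 68 83]
Op 4: note_on(89): all voices busy, STEAL voice 0 (pitch 67, oldest) -> assign | voices=[89 68 83]
Op 5: note_off(89): free voice 0 | voices=[- 68 83]
Op 6: note_on(79): voice 0 is free -> assigned | voices=[79 68 83]
Op 7: note_on(87): all voices busy, STEAL voice 1 (pitch 68, oldest) -> assign | voices=[79 87 83]
Op 8: note_off(79): free voice 0 | voices=[- 87 83]
Op 9: note_off(83): free voice 2 | voices=[- 87 -]
Op 10: note_on(73): voice 0 is free -> assigned | voices=[73 87 -]
Op 11: note_on(70): voice 2 is free -> assigned | voices=[73 87 70]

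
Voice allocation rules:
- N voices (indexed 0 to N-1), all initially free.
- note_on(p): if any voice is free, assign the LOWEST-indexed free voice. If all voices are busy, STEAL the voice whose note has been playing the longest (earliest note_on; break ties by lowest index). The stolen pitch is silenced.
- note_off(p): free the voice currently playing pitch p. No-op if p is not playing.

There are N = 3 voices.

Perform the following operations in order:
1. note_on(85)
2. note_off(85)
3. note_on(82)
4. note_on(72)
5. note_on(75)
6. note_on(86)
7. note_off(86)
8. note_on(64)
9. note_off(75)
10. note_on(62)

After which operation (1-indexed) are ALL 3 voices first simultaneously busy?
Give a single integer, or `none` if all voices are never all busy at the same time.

Op 1: note_on(85): voice 0 is free -> assigned | voices=[85 - -]
Op 2: note_off(85): free voice 0 | voices=[- - -]
Op 3: note_on(82): voice 0 is free -> assigned | voices=[82 - -]
Op 4: note_on(72): voice 1 is free -> assigned | voices=[82 72 -]
Op 5: note_on(75): voice 2 is free -> assigned | voices=[82 72 75]
Op 6: note_on(86): all voices busy, STEAL voice 0 (pitch 82, oldest) -> assign | voices=[86 72 75]
Op 7: note_off(86): free voice 0 | voices=[- 72 75]
Op 8: note_on(64): voice 0 is free -> assigned | voices=[64 72 75]
Op 9: note_off(75): free voice 2 | voices=[64 72 -]
Op 10: note_on(62): voice 2 is free -> assigned | voices=[64 72 62]

Answer: 5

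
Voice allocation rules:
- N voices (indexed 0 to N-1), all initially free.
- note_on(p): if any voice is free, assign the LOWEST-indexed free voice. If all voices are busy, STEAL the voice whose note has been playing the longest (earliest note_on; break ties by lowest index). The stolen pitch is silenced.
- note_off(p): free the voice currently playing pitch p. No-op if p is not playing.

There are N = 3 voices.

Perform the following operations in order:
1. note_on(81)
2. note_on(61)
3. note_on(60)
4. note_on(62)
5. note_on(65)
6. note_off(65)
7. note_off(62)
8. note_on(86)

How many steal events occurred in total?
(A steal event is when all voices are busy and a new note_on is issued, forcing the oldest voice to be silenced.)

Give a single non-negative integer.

Answer: 2

Derivation:
Op 1: note_on(81): voice 0 is free -> assigned | voices=[81 - -]
Op 2: note_on(61): voice 1 is free -> assigned | voices=[81 61 -]
Op 3: note_on(60): voice 2 is free -> assigned | voices=[81 61 60]
Op 4: note_on(62): all voices busy, STEAL voice 0 (pitch 81, oldest) -> assign | voices=[62 61 60]
Op 5: note_on(65): all voices busy, STEAL voice 1 (pitch 61, oldest) -> assign | voices=[62 65 60]
Op 6: note_off(65): free voice 1 | voices=[62 - 60]
Op 7: note_off(62): free voice 0 | voices=[- - 60]
Op 8: note_on(86): voice 0 is free -> assigned | voices=[86 - 60]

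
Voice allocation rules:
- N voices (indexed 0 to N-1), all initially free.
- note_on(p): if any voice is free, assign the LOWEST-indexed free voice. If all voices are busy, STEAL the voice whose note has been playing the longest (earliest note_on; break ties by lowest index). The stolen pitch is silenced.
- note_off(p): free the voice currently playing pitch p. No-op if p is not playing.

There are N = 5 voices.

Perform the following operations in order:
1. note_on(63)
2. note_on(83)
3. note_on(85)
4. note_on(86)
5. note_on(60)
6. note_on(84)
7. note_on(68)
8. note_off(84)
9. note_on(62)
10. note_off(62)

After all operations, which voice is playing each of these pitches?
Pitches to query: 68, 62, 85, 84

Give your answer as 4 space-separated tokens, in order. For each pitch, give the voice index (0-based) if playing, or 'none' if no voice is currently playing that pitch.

Op 1: note_on(63): voice 0 is free -> assigned | voices=[63 - - - -]
Op 2: note_on(83): voice 1 is free -> assigned | voices=[63 83 - - -]
Op 3: note_on(85): voice 2 is free -> assigned | voices=[63 83 85 - -]
Op 4: note_on(86): voice 3 is free -> assigned | voices=[63 83 85 86 -]
Op 5: note_on(60): voice 4 is free -> assigned | voices=[63 83 85 86 60]
Op 6: note_on(84): all voices busy, STEAL voice 0 (pitch 63, oldest) -> assign | voices=[84 83 85 86 60]
Op 7: note_on(68): all voices busy, STEAL voice 1 (pitch 83, oldest) -> assign | voices=[84 68 85 86 60]
Op 8: note_off(84): free voice 0 | voices=[- 68 85 86 60]
Op 9: note_on(62): voice 0 is free -> assigned | voices=[62 68 85 86 60]
Op 10: note_off(62): free voice 0 | voices=[- 68 85 86 60]

Answer: 1 none 2 none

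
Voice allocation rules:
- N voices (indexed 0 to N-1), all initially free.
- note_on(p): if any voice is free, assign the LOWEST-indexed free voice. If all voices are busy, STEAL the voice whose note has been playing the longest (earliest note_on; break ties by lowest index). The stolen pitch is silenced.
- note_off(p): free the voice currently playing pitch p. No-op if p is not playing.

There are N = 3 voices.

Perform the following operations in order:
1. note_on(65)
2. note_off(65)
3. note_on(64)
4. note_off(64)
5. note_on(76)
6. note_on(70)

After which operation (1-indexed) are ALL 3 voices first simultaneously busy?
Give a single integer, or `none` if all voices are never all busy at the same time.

Answer: none

Derivation:
Op 1: note_on(65): voice 0 is free -> assigned | voices=[65 - -]
Op 2: note_off(65): free voice 0 | voices=[- - -]
Op 3: note_on(64): voice 0 is free -> assigned | voices=[64 - -]
Op 4: note_off(64): free voice 0 | voices=[- - -]
Op 5: note_on(76): voice 0 is free -> assigned | voices=[76 - -]
Op 6: note_on(70): voice 1 is free -> assigned | voices=[76 70 -]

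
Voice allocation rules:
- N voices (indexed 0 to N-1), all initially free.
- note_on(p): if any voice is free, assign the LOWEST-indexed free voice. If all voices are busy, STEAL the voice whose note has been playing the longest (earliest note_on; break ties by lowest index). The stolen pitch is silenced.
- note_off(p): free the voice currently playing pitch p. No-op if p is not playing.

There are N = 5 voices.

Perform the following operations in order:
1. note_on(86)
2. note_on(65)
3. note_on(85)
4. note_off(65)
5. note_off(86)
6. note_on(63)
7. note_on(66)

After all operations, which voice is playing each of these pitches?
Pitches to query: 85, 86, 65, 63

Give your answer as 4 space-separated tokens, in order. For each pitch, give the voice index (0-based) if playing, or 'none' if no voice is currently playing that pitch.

Answer: 2 none none 0

Derivation:
Op 1: note_on(86): voice 0 is free -> assigned | voices=[86 - - - -]
Op 2: note_on(65): voice 1 is free -> assigned | voices=[86 65 - - -]
Op 3: note_on(85): voice 2 is free -> assigned | voices=[86 65 85 - -]
Op 4: note_off(65): free voice 1 | voices=[86 - 85 - -]
Op 5: note_off(86): free voice 0 | voices=[- - 85 - -]
Op 6: note_on(63): voice 0 is free -> assigned | voices=[63 - 85 - -]
Op 7: note_on(66): voice 1 is free -> assigned | voices=[63 66 85 - -]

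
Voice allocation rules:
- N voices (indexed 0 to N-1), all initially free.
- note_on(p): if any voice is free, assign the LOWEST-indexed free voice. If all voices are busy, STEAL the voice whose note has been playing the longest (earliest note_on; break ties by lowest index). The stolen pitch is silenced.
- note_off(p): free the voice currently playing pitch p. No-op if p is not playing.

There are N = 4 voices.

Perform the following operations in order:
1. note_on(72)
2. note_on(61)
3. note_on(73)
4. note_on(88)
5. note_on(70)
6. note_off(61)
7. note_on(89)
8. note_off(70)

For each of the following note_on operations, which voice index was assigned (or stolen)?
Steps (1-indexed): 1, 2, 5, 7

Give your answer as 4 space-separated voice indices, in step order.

Op 1: note_on(72): voice 0 is free -> assigned | voices=[72 - - -]
Op 2: note_on(61): voice 1 is free -> assigned | voices=[72 61 - -]
Op 3: note_on(73): voice 2 is free -> assigned | voices=[72 61 73 -]
Op 4: note_on(88): voice 3 is free -> assigned | voices=[72 61 73 88]
Op 5: note_on(70): all voices busy, STEAL voice 0 (pitch 72, oldest) -> assign | voices=[70 61 73 88]
Op 6: note_off(61): free voice 1 | voices=[70 - 73 88]
Op 7: note_on(89): voice 1 is free -> assigned | voices=[70 89 73 88]
Op 8: note_off(70): free voice 0 | voices=[- 89 73 88]

Answer: 0 1 0 1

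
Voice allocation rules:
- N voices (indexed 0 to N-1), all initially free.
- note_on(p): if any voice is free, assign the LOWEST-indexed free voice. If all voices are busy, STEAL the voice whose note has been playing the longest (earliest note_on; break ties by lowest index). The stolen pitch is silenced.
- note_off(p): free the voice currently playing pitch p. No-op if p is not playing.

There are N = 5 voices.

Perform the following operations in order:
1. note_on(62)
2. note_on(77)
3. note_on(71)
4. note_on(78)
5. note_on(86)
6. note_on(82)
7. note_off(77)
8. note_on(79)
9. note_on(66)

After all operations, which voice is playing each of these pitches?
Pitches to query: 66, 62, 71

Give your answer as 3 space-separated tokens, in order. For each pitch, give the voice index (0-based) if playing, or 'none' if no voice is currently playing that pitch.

Op 1: note_on(62): voice 0 is free -> assigned | voices=[62 - - - -]
Op 2: note_on(77): voice 1 is free -> assigned | voices=[62 77 - - -]
Op 3: note_on(71): voice 2 is free -> assigned | voices=[62 77 71 - -]
Op 4: note_on(78): voice 3 is free -> assigned | voices=[62 77 71 78 -]
Op 5: note_on(86): voice 4 is free -> assigned | voices=[62 77 71 78 86]
Op 6: note_on(82): all voices busy, STEAL voice 0 (pitch 62, oldest) -> assign | voices=[82 77 71 78 86]
Op 7: note_off(77): free voice 1 | voices=[82 - 71 78 86]
Op 8: note_on(79): voice 1 is free -> assigned | voices=[82 79 71 78 86]
Op 9: note_on(66): all voices busy, STEAL voice 2 (pitch 71, oldest) -> assign | voices=[82 79 66 78 86]

Answer: 2 none none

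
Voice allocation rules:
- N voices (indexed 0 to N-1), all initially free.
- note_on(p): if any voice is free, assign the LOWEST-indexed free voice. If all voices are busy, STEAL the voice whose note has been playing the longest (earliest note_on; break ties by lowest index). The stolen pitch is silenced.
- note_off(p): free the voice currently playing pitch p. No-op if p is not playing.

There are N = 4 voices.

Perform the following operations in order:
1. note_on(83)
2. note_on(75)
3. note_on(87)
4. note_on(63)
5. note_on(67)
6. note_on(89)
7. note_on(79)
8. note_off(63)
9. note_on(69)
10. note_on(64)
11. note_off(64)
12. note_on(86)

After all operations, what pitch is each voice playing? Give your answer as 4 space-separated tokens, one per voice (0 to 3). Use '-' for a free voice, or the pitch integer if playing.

Answer: 86 89 79 69

Derivation:
Op 1: note_on(83): voice 0 is free -> assigned | voices=[83 - - -]
Op 2: note_on(75): voice 1 is free -> assigned | voices=[83 75 - -]
Op 3: note_on(87): voice 2 is free -> assigned | voices=[83 75 87 -]
Op 4: note_on(63): voice 3 is free -> assigned | voices=[83 75 87 63]
Op 5: note_on(67): all voices busy, STEAL voice 0 (pitch 83, oldest) -> assign | voices=[67 75 87 63]
Op 6: note_on(89): all voices busy, STEAL voice 1 (pitch 75, oldest) -> assign | voices=[67 89 87 63]
Op 7: note_on(79): all voices busy, STEAL voice 2 (pitch 87, oldest) -> assign | voices=[67 89 79 63]
Op 8: note_off(63): free voice 3 | voices=[67 89 79 -]
Op 9: note_on(69): voice 3 is free -> assigned | voices=[67 89 79 69]
Op 10: note_on(64): all voices busy, STEAL voice 0 (pitch 67, oldest) -> assign | voices=[64 89 79 69]
Op 11: note_off(64): free voice 0 | voices=[- 89 79 69]
Op 12: note_on(86): voice 0 is free -> assigned | voices=[86 89 79 69]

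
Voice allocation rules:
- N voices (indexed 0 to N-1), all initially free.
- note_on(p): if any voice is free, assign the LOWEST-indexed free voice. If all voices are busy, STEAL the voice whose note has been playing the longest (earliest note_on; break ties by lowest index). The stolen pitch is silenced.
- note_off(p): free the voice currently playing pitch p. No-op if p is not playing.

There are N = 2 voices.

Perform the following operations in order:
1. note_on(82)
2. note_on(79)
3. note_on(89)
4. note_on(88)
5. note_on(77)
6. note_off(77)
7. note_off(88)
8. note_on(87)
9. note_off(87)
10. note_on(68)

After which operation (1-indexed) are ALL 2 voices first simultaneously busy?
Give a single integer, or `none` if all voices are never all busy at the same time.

Op 1: note_on(82): voice 0 is free -> assigned | voices=[82 -]
Op 2: note_on(79): voice 1 is free -> assigned | voices=[82 79]
Op 3: note_on(89): all voices busy, STEAL voice 0 (pitch 82, oldest) -> assign | voices=[89 79]
Op 4: note_on(88): all voices busy, STEAL voice 1 (pitch 79, oldest) -> assign | voices=[89 88]
Op 5: note_on(77): all voices busy, STEAL voice 0 (pitch 89, oldest) -> assign | voices=[77 88]
Op 6: note_off(77): free voice 0 | voices=[- 88]
Op 7: note_off(88): free voice 1 | voices=[- -]
Op 8: note_on(87): voice 0 is free -> assigned | voices=[87 -]
Op 9: note_off(87): free voice 0 | voices=[- -]
Op 10: note_on(68): voice 0 is free -> assigned | voices=[68 -]

Answer: 2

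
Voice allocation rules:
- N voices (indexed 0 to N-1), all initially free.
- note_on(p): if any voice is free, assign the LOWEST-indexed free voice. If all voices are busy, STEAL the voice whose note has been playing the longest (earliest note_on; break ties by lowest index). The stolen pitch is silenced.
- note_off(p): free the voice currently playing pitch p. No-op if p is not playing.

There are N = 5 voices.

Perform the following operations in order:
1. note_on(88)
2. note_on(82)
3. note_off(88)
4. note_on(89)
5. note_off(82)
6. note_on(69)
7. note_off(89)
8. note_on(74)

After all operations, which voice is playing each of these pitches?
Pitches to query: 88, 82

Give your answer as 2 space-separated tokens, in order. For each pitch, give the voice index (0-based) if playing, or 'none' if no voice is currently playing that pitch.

Op 1: note_on(88): voice 0 is free -> assigned | voices=[88 - - - -]
Op 2: note_on(82): voice 1 is free -> assigned | voices=[88 82 - - -]
Op 3: note_off(88): free voice 0 | voices=[- 82 - - -]
Op 4: note_on(89): voice 0 is free -> assigned | voices=[89 82 - - -]
Op 5: note_off(82): free voice 1 | voices=[89 - - - -]
Op 6: note_on(69): voice 1 is free -> assigned | voices=[89 69 - - -]
Op 7: note_off(89): free voice 0 | voices=[- 69 - - -]
Op 8: note_on(74): voice 0 is free -> assigned | voices=[74 69 - - -]

Answer: none none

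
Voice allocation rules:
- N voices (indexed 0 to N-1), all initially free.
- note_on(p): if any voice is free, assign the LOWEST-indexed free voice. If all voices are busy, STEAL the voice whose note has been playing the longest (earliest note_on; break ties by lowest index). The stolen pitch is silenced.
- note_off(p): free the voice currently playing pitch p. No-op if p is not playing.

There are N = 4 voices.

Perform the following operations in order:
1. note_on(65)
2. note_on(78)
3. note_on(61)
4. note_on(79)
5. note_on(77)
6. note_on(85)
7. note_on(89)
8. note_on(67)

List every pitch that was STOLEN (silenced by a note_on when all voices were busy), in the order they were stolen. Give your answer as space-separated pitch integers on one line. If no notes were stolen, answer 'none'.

Op 1: note_on(65): voice 0 is free -> assigned | voices=[65 - - -]
Op 2: note_on(78): voice 1 is free -> assigned | voices=[65 78 - -]
Op 3: note_on(61): voice 2 is free -> assigned | voices=[65 78 61 -]
Op 4: note_on(79): voice 3 is free -> assigned | voices=[65 78 61 79]
Op 5: note_on(77): all voices busy, STEAL voice 0 (pitch 65, oldest) -> assign | voices=[77 78 61 79]
Op 6: note_on(85): all voices busy, STEAL voice 1 (pitch 78, oldest) -> assign | voices=[77 85 61 79]
Op 7: note_on(89): all voices busy, STEAL voice 2 (pitch 61, oldest) -> assign | voices=[77 85 89 79]
Op 8: note_on(67): all voices busy, STEAL voice 3 (pitch 79, oldest) -> assign | voices=[77 85 89 67]

Answer: 65 78 61 79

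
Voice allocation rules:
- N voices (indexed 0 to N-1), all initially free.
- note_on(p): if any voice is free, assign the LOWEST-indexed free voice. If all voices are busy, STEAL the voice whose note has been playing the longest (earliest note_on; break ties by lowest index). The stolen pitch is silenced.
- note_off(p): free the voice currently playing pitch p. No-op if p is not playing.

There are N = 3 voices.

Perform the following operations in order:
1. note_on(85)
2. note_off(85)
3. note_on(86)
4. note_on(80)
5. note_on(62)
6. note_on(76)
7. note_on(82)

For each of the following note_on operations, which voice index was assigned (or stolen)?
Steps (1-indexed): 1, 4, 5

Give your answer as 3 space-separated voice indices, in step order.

Op 1: note_on(85): voice 0 is free -> assigned | voices=[85 - -]
Op 2: note_off(85): free voice 0 | voices=[- - -]
Op 3: note_on(86): voice 0 is free -> assigned | voices=[86 - -]
Op 4: note_on(80): voice 1 is free -> assigned | voices=[86 80 -]
Op 5: note_on(62): voice 2 is free -> assigned | voices=[86 80 62]
Op 6: note_on(76): all voices busy, STEAL voice 0 (pitch 86, oldest) -> assign | voices=[76 80 62]
Op 7: note_on(82): all voices busy, STEAL voice 1 (pitch 80, oldest) -> assign | voices=[76 82 62]

Answer: 0 1 2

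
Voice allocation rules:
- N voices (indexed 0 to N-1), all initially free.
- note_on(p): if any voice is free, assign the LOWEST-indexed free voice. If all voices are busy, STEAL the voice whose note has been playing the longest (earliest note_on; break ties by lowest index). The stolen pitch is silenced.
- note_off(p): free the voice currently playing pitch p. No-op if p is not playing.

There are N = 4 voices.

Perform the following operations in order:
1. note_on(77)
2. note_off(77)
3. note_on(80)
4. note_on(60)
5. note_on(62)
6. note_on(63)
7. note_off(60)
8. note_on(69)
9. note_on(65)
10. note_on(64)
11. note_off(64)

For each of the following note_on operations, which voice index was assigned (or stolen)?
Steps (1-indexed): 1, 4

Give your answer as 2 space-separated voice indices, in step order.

Op 1: note_on(77): voice 0 is free -> assigned | voices=[77 - - -]
Op 2: note_off(77): free voice 0 | voices=[- - - -]
Op 3: note_on(80): voice 0 is free -> assigned | voices=[80 - - -]
Op 4: note_on(60): voice 1 is free -> assigned | voices=[80 60 - -]
Op 5: note_on(62): voice 2 is free -> assigned | voices=[80 60 62 -]
Op 6: note_on(63): voice 3 is free -> assigned | voices=[80 60 62 63]
Op 7: note_off(60): free voice 1 | voices=[80 - 62 63]
Op 8: note_on(69): voice 1 is free -> assigned | voices=[80 69 62 63]
Op 9: note_on(65): all voices busy, STEAL voice 0 (pitch 80, oldest) -> assign | voices=[65 69 62 63]
Op 10: note_on(64): all voices busy, STEAL voice 2 (pitch 62, oldest) -> assign | voices=[65 69 64 63]
Op 11: note_off(64): free voice 2 | voices=[65 69 - 63]

Answer: 0 1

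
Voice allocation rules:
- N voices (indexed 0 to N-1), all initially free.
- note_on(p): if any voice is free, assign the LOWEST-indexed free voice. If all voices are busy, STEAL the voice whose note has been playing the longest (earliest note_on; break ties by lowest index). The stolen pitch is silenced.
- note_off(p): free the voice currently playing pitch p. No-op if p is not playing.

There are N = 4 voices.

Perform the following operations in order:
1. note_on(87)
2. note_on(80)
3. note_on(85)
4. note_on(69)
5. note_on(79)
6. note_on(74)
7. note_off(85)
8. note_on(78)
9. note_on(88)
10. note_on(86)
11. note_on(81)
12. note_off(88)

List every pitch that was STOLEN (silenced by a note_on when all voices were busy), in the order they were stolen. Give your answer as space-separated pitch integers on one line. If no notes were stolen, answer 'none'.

Answer: 87 80 69 79 74

Derivation:
Op 1: note_on(87): voice 0 is free -> assigned | voices=[87 - - -]
Op 2: note_on(80): voice 1 is free -> assigned | voices=[87 80 - -]
Op 3: note_on(85): voice 2 is free -> assigned | voices=[87 80 85 -]
Op 4: note_on(69): voice 3 is free -> assigned | voices=[87 80 85 69]
Op 5: note_on(79): all voices busy, STEAL voice 0 (pitch 87, oldest) -> assign | voices=[79 80 85 69]
Op 6: note_on(74): all voices busy, STEAL voice 1 (pitch 80, oldest) -> assign | voices=[79 74 85 69]
Op 7: note_off(85): free voice 2 | voices=[79 74 - 69]
Op 8: note_on(78): voice 2 is free -> assigned | voices=[79 74 78 69]
Op 9: note_on(88): all voices busy, STEAL voice 3 (pitch 69, oldest) -> assign | voices=[79 74 78 88]
Op 10: note_on(86): all voices busy, STEAL voice 0 (pitch 79, oldest) -> assign | voices=[86 74 78 88]
Op 11: note_on(81): all voices busy, STEAL voice 1 (pitch 74, oldest) -> assign | voices=[86 81 78 88]
Op 12: note_off(88): free voice 3 | voices=[86 81 78 -]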